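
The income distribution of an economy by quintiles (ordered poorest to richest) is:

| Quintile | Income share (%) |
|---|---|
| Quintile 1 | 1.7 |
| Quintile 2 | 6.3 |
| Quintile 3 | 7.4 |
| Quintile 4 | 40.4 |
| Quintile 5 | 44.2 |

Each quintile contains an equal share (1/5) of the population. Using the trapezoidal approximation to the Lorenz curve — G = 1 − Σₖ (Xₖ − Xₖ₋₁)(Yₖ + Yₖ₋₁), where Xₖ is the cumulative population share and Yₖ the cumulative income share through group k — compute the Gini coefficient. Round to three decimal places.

Cumulative income shares Yₖ: 0.0170, 0.0800, 0.1540, 0.5580, 1.0000
Σ (Xₖ−Xₖ₋₁)(Yₖ+Yₖ₋₁) = (1/5)(0.0170+0.0000) + (1/5)(0.0800+0.0170) + (1/5)(0.1540+0.0800) + (1/5)(0.5580+0.1540) + (1/5)(1.0000+0.5580)
  = 0.0034 + 0.0194 + 0.0468 + 0.1424 + 0.3116 = 0.5236
G = 1 − 0.5236 = 0.4764

0.476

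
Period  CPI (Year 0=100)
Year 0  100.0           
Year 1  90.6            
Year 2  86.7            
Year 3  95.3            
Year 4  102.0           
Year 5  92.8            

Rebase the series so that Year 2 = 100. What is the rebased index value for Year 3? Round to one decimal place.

109.9

Rebased(Year 3) = 95.3 / 86.7 × 100 = 109.9193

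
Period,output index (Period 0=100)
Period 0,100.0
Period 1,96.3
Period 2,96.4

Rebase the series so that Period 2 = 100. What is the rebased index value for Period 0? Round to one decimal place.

Rebased(Period 0) = 100.0 / 96.4 × 100 = 103.7344

103.7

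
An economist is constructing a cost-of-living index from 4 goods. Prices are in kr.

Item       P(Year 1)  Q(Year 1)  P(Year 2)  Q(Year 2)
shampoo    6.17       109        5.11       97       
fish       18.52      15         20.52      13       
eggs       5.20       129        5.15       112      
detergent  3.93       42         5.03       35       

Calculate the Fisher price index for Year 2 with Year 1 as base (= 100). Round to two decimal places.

97.31

Laspeyres component (base-period weights):
ΣP(Year 2)Q(Year 1) = 5.11×109 + 20.52×15 + 5.15×129 + 5.03×42 = 556.99 + 307.8 + 664.35 + 211.26 = 1740.4
ΣP(Year 1)Q(Year 1) = 6.17×109 + 18.52×15 + 5.20×129 + 3.93×42 = 672.53 + 277.8 + 670.8 + 165.06 = 1786.19
L = 1740.4 / 1786.19 × 100 = 97.4364
Paasche component (current-period weights):
ΣP(Year 2)Q(Year 2) = 5.11×97 + 20.52×13 + 5.15×112 + 5.03×35 = 495.67 + 266.76 + 576.8 + 176.05 = 1515.28
ΣP(Year 1)Q(Year 2) = 6.17×97 + 18.52×13 + 5.20×112 + 3.93×35 = 598.49 + 240.76 + 582.4 + 137.55 = 1559.2
P = 1515.28 / 1559.2 × 100 = 97.1832
Fisher = √(L × P) = √(97.4364 × 97.1832) = 97.3097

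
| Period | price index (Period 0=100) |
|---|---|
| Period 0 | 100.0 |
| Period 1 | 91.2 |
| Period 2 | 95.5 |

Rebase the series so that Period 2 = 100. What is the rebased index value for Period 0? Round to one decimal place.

Rebased(Period 0) = 100.0 / 95.5 × 100 = 104.7120

104.7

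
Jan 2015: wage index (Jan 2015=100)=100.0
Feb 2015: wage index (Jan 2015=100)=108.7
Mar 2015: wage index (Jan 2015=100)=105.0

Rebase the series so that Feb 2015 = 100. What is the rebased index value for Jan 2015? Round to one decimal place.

Rebased(Jan 2015) = 100.0 / 108.7 × 100 = 91.9963

92.0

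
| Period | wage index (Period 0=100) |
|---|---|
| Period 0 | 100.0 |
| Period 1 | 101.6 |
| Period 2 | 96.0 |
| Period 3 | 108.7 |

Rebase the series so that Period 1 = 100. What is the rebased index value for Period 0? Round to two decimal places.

98.43

Rebased(Period 0) = 100.0 / 101.6 × 100 = 98.4252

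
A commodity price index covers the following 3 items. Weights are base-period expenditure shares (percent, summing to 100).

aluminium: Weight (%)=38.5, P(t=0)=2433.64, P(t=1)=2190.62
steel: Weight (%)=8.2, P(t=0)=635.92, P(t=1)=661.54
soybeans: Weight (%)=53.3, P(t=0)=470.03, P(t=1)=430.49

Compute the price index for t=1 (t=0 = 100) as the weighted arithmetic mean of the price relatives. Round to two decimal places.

92.00

aluminium: 38.5 × (2190.62/2433.64) = 38.5 × 0.900141 = 34.6554
steel: 8.2 × (661.54/635.92) = 8.2 × 1.040288 = 8.5304
soybeans: 53.3 × (430.49/470.03) = 53.3 × 0.915878 = 48.8163
Index = Σ wᵢ·(p₁ᵢ/p₀ᵢ) = 34.6554 + 8.5304 + 48.8163 = 92.0021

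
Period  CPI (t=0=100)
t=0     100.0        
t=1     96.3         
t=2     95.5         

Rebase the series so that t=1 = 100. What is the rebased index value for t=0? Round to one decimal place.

103.8

Rebased(t=0) = 100.0 / 96.3 × 100 = 103.8422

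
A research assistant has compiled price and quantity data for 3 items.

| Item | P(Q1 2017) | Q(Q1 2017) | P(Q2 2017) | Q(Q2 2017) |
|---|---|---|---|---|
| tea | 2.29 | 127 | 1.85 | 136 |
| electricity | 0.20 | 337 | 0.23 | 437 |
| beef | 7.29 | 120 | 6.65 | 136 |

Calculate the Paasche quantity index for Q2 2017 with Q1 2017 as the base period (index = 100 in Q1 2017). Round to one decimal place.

113.2

Paasche quantity index uses current-period prices as weights.
ΣP(Q2 2017)·Q(Q2 2017) = 1.85×136 + 0.23×437 + 6.65×136 = 251.6 + 100.51 + 904.4 = 1256.51
ΣP(Q2 2017)·Q(Q1 2017) = 1.85×127 + 0.23×337 + 6.65×120 = 234.95 + 77.51 + 798 = 1110.46
Index = 1256.51 / 1110.46 × 100 = 113.1522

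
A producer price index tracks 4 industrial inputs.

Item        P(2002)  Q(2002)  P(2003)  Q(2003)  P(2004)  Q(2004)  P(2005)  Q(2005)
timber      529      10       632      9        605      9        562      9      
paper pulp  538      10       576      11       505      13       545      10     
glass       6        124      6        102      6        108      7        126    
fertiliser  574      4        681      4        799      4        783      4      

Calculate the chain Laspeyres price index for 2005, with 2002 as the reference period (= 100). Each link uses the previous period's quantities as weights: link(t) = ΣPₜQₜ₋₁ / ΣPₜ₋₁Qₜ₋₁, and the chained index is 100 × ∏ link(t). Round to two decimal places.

Link 2002→2003:
ΣP(2003)Q(2002) = 632×10 + 576×10 + 6×124 + 681×4 = 6320 + 5760 + 744 + 2724 = 15548
ΣP(2002)Q(2002) = 529×10 + 538×10 + 6×124 + 574×4 = 5290 + 5380 + 744 + 2296 = 13710
link = 15548/13710 = 1.134063
Link 2003→2004:
ΣP(2004)Q(2003) = 605×9 + 505×11 + 6×102 + 799×4 = 5445 + 5555 + 612 + 3196 = 14808
ΣP(2003)Q(2003) = 632×9 + 576×11 + 6×102 + 681×4 = 5688 + 6336 + 612 + 2724 = 15360
link = 14808/15360 = 0.964063
Link 2004→2005:
ΣP(2005)Q(2004) = 562×9 + 545×13 + 7×108 + 783×4 = 5058 + 7085 + 756 + 3132 = 16031
ΣP(2004)Q(2004) = 605×9 + 505×13 + 6×108 + 799×4 = 5445 + 6565 + 648 + 3196 = 15854
link = 16031/15854 = 1.011164
Chained index = 100 × 1.134063 × 0.964063 × 1.011164 = 110.5513

110.55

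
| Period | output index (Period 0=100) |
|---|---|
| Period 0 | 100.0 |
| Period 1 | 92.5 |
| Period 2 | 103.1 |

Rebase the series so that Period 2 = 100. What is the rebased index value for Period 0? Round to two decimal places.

Rebased(Period 0) = 100.0 / 103.1 × 100 = 96.9932

96.99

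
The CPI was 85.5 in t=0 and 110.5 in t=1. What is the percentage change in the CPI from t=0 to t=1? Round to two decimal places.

Change = (110.5 − 85.5) / 85.5 × 100
       = 25.0 / 85.5 × 100 = 29.2398%

29.24%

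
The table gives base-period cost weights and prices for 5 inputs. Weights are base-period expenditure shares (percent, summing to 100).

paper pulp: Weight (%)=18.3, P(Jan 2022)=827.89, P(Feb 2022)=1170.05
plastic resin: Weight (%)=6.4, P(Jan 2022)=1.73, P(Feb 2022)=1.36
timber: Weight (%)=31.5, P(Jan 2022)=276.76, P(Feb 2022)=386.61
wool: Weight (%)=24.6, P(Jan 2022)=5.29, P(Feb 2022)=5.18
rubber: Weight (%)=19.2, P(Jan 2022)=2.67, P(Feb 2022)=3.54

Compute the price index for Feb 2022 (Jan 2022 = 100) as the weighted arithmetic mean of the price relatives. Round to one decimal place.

124.4

paper pulp: 18.3 × (1170.05/827.89) = 18.3 × 1.413292 = 25.8632
plastic resin: 6.4 × (1.36/1.73) = 6.4 × 0.786127 = 5.0312
timber: 31.5 × (386.61/276.76) = 31.5 × 1.396914 = 44.0028
wool: 24.6 × (5.18/5.29) = 24.6 × 0.979206 = 24.0885
rubber: 19.2 × (3.54/2.67) = 19.2 × 1.325843 = 25.4562
Index = Σ wᵢ·(p₁ᵢ/p₀ᵢ) = 25.8632 + 5.0312 + 44.0028 + 24.0885 + 25.4562 = 124.4419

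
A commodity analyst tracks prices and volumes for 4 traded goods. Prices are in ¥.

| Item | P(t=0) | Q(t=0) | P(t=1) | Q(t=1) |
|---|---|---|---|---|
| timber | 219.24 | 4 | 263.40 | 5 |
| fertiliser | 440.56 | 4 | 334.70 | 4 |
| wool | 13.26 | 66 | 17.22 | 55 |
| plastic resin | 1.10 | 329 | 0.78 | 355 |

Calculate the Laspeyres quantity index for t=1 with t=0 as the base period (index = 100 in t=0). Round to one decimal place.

102.6

Laspeyres quantity index uses base-period prices as weights.
ΣP(t=0)·Q(t=1) = 219.24×5 + 440.56×4 + 13.26×55 + 1.10×355 = 1096.2 + 1762.24 + 729.3 + 390.5 = 3978.24
ΣP(t=0)·Q(t=0) = 219.24×4 + 440.56×4 + 13.26×66 + 1.10×329 = 876.96 + 1762.24 + 875.16 + 361.9 = 3876.26
Index = 3978.24 / 3876.26 × 100 = 102.6309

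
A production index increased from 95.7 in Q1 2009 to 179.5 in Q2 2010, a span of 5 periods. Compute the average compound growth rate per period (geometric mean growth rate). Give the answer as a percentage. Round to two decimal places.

Growth factor = (179.5/95.7)^(1/5) = (1.875653)^(1/5) = 1.134046
Growth rate = 1.134046 − 1 = 0.134046 = 13.4046%

13.40%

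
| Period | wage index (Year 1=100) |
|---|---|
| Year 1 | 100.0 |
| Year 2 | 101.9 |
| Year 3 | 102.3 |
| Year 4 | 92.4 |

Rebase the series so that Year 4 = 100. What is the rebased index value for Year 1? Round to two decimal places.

108.23

Rebased(Year 1) = 100.0 / 92.4 × 100 = 108.2251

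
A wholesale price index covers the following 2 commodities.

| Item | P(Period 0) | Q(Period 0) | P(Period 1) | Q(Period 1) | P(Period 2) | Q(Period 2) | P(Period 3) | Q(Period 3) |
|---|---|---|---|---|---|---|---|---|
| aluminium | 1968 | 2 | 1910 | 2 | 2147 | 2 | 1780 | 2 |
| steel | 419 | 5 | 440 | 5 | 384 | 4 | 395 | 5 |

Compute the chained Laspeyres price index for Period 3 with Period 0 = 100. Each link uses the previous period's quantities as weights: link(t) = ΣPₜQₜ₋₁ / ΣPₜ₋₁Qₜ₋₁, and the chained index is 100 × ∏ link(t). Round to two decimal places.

90.84

Link Period 0→Period 1:
ΣP(Period 1)Q(Period 0) = 1910×2 + 440×5 = 3820 + 2200 = 6020
ΣP(Period 0)Q(Period 0) = 1968×2 + 419×5 = 3936 + 2095 = 6031
link = 6020/6031 = 0.998176
Link Period 1→Period 2:
ΣP(Period 2)Q(Period 1) = 2147×2 + 384×5 = 4294 + 1920 = 6214
ΣP(Period 1)Q(Period 1) = 1910×2 + 440×5 = 3820 + 2200 = 6020
link = 6214/6020 = 1.032226
Link Period 2→Period 3:
ΣP(Period 3)Q(Period 2) = 1780×2 + 395×4 = 3560 + 1580 = 5140
ΣP(Period 2)Q(Period 2) = 2147×2 + 384×4 = 4294 + 1536 = 5830
link = 5140/5830 = 0.881647
Chained index = 100 × 0.998176 × 1.032226 × 0.881647 = 90.8399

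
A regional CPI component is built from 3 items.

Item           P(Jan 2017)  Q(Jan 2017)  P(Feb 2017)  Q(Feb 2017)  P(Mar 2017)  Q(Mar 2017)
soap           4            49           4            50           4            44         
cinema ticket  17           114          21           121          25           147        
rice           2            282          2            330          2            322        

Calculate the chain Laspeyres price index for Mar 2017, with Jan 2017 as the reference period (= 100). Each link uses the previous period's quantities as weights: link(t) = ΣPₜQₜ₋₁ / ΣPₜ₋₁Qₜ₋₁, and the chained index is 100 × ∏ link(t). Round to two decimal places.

Link Jan 2017→Feb 2017:
ΣP(Feb 2017)Q(Jan 2017) = 4×49 + 21×114 + 2×282 = 196 + 2394 + 564 = 3154
ΣP(Jan 2017)Q(Jan 2017) = 4×49 + 17×114 + 2×282 = 196 + 1938 + 564 = 2698
link = 3154/2698 = 1.169014
Link Feb 2017→Mar 2017:
ΣP(Mar 2017)Q(Feb 2017) = 4×50 + 25×121 + 2×330 = 200 + 3025 + 660 = 3885
ΣP(Feb 2017)Q(Feb 2017) = 4×50 + 21×121 + 2×330 = 200 + 2541 + 660 = 3401
link = 3885/3401 = 1.142311
Chained index = 100 × 1.169014 × 1.142311 = 133.5378

133.54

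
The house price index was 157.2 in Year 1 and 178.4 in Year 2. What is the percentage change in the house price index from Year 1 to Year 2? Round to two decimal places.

13.49%

Change = (178.4 − 157.2) / 157.2 × 100
       = 21.2 / 157.2 × 100 = 13.4860%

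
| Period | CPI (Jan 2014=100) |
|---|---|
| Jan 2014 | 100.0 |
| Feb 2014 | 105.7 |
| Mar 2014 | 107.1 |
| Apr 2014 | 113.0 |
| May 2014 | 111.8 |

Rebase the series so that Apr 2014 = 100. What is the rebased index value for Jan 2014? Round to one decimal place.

Rebased(Jan 2014) = 100.0 / 113.0 × 100 = 88.4956

88.5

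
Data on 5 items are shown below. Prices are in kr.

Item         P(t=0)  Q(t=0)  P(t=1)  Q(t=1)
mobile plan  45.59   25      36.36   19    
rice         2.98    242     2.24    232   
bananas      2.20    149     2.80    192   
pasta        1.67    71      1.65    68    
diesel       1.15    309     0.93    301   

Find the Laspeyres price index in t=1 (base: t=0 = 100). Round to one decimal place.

Laspeyres price index uses base-period quantities as weights.
ΣP(t=1)·Q(t=0) = 36.36×25 + 2.24×242 + 2.80×149 + 1.65×71 + 0.93×309 = 909 + 542.08 + 417.2 + 117.15 + 287.37 = 2272.8
ΣP(t=0)·Q(t=0) = 45.59×25 + 2.98×242 + 2.20×149 + 1.67×71 + 1.15×309 = 1139.75 + 721.16 + 327.8 + 118.57 + 355.35 = 2662.63
Index = 2272.8 / 2662.63 × 100 = 85.3592

85.4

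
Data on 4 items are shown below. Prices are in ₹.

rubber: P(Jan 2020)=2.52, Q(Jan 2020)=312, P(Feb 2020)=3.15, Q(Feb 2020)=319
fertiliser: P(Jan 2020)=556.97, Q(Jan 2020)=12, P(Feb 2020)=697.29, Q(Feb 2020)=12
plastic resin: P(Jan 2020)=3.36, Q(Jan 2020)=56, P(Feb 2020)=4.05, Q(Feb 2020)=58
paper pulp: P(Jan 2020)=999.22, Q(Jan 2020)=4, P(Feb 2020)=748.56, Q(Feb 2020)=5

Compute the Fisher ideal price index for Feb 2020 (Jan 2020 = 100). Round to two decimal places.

Laspeyres component (base-period weights):
ΣP(Feb 2020)Q(Jan 2020) = 3.15×312 + 697.29×12 + 4.05×56 + 748.56×4 = 982.8 + 8367.48 + 226.8 + 2994.24 = 12571.32
ΣP(Jan 2020)Q(Jan 2020) = 2.52×312 + 556.97×12 + 3.36×56 + 999.22×4 = 786.24 + 6683.64 + 188.16 + 3996.88 = 11654.92
L = 12571.32 / 11654.92 × 100 = 107.8628
Paasche component (current-period weights):
ΣP(Feb 2020)Q(Feb 2020) = 3.15×319 + 697.29×12 + 4.05×58 + 748.56×5 = 1004.85 + 8367.48 + 234.9 + 3742.8 = 13350.03
ΣP(Jan 2020)Q(Feb 2020) = 2.52×319 + 556.97×12 + 3.36×58 + 999.22×5 = 803.88 + 6683.64 + 194.88 + 4996.1 = 12678.5
P = 13350.03 / 12678.5 × 100 = 105.2966
Fisher = √(L × P) = √(107.8628 × 105.2966) = 106.5720

106.57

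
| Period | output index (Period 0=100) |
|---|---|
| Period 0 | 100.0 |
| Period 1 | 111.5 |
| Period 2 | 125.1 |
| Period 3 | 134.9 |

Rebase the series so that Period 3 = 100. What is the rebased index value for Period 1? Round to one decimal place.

82.7

Rebased(Period 1) = 111.5 / 134.9 × 100 = 82.6538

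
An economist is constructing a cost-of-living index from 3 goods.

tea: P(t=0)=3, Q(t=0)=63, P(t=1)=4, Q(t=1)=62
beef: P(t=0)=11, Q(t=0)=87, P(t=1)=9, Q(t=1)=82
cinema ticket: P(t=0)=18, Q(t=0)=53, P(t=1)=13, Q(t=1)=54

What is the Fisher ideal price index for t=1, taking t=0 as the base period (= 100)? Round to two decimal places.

82.02

Laspeyres component (base-period weights):
ΣP(t=1)Q(t=0) = 4×63 + 9×87 + 13×53 = 252 + 783 + 689 = 1724
ΣP(t=0)Q(t=0) = 3×63 + 11×87 + 18×53 = 189 + 957 + 954 = 2100
L = 1724 / 2100 × 100 = 82.0952
Paasche component (current-period weights):
ΣP(t=1)Q(t=1) = 4×62 + 9×82 + 13×54 = 248 + 738 + 702 = 1688
ΣP(t=0)Q(t=1) = 3×62 + 11×82 + 18×54 = 186 + 902 + 972 = 2060
P = 1688 / 2060 × 100 = 81.9417
Fisher = √(L × P) = √(82.0952 × 81.9417) = 82.0185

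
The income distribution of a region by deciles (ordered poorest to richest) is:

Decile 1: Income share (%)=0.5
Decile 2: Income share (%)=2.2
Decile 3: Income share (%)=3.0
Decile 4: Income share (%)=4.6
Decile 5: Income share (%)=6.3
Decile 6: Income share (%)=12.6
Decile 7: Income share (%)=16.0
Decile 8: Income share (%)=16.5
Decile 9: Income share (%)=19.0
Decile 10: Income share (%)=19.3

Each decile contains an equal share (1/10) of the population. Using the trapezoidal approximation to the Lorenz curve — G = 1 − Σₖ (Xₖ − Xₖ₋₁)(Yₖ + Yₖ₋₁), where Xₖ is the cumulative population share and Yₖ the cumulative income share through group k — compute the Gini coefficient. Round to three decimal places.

Cumulative income shares Yₖ: 0.0050, 0.0270, 0.0570, 0.1030, 0.1660, 0.2920, 0.4520, 0.6170, 0.8070, 1.0000
Σ (Xₖ−Xₖ₋₁)(Yₖ+Yₖ₋₁) = (1/10)(0.0050+0.0000) + (1/10)(0.0270+0.0050) + (1/10)(0.0570+0.0270) + (1/10)(0.1030+0.0570) + (1/10)(0.1660+0.1030) + (1/10)(0.2920+0.1660) + (1/10)(0.4520+0.2920) + (1/10)(0.6170+0.4520) + (1/10)(0.8070+0.6170) + (1/10)(1.0000+0.8070)
  = 0.0005 + 0.0032 + 0.0084 + 0.0160 + 0.0269 + 0.0458 + 0.0744 + 0.1069 + 0.1424 + 0.1807 = 0.6052
G = 1 − 0.6052 = 0.3948

0.395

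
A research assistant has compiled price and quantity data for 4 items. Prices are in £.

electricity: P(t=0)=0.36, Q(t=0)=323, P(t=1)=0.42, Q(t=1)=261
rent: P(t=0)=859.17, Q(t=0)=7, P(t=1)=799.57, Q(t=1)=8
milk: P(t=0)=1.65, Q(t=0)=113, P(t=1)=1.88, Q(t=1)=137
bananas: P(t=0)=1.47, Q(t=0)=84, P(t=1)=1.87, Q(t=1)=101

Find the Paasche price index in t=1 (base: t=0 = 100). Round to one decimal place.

Paasche price index uses current-period quantities as weights.
ΣP(t=1)·Q(t=1) = 0.42×261 + 799.57×8 + 1.88×137 + 1.87×101 = 109.62 + 6396.56 + 257.56 + 188.87 = 6952.61
ΣP(t=0)·Q(t=1) = 0.36×261 + 859.17×8 + 1.65×137 + 1.47×101 = 93.96 + 6873.36 + 226.05 + 148.47 = 7341.84
Index = 6952.61 / 7341.84 × 100 = 94.6985

94.7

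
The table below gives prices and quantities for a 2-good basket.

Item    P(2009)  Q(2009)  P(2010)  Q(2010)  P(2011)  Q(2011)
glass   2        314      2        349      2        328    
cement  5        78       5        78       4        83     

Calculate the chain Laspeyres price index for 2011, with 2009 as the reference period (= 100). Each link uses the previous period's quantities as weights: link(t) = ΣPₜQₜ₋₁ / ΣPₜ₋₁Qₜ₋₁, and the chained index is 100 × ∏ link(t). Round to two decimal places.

Link 2009→2010:
ΣP(2010)Q(2009) = 2×314 + 5×78 = 628 + 390 = 1018
ΣP(2009)Q(2009) = 2×314 + 5×78 = 628 + 390 = 1018
link = 1018/1018 = 1.000000
Link 2010→2011:
ΣP(2011)Q(2010) = 2×349 + 4×78 = 698 + 312 = 1010
ΣP(2010)Q(2010) = 2×349 + 5×78 = 698 + 390 = 1088
link = 1010/1088 = 0.928309
Chained index = 100 × 1.000000 × 0.928309 = 92.8309

92.83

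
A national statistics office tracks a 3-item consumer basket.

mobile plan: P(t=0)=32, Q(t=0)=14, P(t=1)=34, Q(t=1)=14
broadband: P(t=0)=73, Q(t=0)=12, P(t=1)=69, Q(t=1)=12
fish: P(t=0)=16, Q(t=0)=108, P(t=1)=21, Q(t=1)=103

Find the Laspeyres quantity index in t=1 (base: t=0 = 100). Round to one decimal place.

97.4

Laspeyres quantity index uses base-period prices as weights.
ΣP(t=0)·Q(t=1) = 32×14 + 73×12 + 16×103 = 448 + 876 + 1648 = 2972
ΣP(t=0)·Q(t=0) = 32×14 + 73×12 + 16×108 = 448 + 876 + 1728 = 3052
Index = 2972 / 3052 × 100 = 97.3788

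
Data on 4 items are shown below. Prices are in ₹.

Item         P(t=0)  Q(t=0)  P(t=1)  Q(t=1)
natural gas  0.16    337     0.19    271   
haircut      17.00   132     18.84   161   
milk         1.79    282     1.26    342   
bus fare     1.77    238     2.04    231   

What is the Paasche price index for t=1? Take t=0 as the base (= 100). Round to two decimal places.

104.88

Paasche price index uses current-period quantities as weights.
ΣP(t=1)·Q(t=1) = 0.19×271 + 18.84×161 + 1.26×342 + 2.04×231 = 51.49 + 3033.24 + 430.92 + 471.24 = 3986.89
ΣP(t=0)·Q(t=1) = 0.16×271 + 17.00×161 + 1.79×342 + 1.77×231 = 43.36 + 2737 + 612.18 + 408.87 = 3801.41
Index = 3986.89 / 3801.41 × 100 = 104.8792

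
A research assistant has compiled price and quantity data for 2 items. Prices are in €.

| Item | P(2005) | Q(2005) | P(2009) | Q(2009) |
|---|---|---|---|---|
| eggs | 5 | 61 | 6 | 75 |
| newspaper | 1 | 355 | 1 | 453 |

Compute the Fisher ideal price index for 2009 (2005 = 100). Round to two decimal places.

Laspeyres component (base-period weights):
ΣP(2009)Q(2005) = 6×61 + 1×355 = 366 + 355 = 721
ΣP(2005)Q(2005) = 5×61 + 1×355 = 305 + 355 = 660
L = 721 / 660 × 100 = 109.2424
Paasche component (current-period weights):
ΣP(2009)Q(2009) = 6×75 + 1×453 = 450 + 453 = 903
ΣP(2005)Q(2009) = 5×75 + 1×453 = 375 + 453 = 828
P = 903 / 828 × 100 = 109.0580
Fisher = √(L × P) = √(109.2424 × 109.0580) = 109.1502

109.15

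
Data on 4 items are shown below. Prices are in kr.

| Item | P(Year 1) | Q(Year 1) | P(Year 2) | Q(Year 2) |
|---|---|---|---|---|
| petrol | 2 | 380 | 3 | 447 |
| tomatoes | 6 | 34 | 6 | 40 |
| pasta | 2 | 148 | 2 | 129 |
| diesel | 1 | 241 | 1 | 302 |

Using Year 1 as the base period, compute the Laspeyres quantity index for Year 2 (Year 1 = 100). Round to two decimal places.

Laspeyres quantity index uses base-period prices as weights.
ΣP(Year 1)·Q(Year 2) = 2×447 + 6×40 + 2×129 + 1×302 = 894 + 240 + 258 + 302 = 1694
ΣP(Year 1)·Q(Year 1) = 2×380 + 6×34 + 2×148 + 1×241 = 760 + 204 + 296 + 241 = 1501
Index = 1694 / 1501 × 100 = 112.8581

112.86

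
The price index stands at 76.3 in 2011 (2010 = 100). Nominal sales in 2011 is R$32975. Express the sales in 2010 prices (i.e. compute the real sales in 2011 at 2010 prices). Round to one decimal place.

43217.6

Real = Nominal ÷ (Index/100) = 32975 ÷ (76.3/100)
     = 32975 ÷ 0.763 = 43217.5623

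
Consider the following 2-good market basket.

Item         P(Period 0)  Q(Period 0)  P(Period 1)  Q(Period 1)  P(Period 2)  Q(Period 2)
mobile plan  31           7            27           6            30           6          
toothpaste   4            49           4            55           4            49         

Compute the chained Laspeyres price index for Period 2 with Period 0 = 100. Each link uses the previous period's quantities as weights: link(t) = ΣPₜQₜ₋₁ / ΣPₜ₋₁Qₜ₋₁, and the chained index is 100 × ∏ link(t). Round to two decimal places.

Link Period 0→Period 1:
ΣP(Period 1)Q(Period 0) = 27×7 + 4×49 = 189 + 196 = 385
ΣP(Period 0)Q(Period 0) = 31×7 + 4×49 = 217 + 196 = 413
link = 385/413 = 0.932203
Link Period 1→Period 2:
ΣP(Period 2)Q(Period 1) = 30×6 + 4×55 = 180 + 220 = 400
ΣP(Period 1)Q(Period 1) = 27×6 + 4×55 = 162 + 220 = 382
link = 400/382 = 1.047120
Chained index = 100 × 0.932203 × 1.047120 = 97.6129

97.61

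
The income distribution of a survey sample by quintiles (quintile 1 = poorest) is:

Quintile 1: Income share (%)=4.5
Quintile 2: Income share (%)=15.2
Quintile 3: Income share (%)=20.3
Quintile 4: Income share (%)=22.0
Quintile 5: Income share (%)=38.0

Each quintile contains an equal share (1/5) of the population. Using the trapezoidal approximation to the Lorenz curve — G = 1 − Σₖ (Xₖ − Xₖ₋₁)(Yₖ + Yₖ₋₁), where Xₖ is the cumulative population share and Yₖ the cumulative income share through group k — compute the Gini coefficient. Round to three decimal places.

0.295

Cumulative income shares Yₖ: 0.0450, 0.1970, 0.4000, 0.6200, 1.0000
Σ (Xₖ−Xₖ₋₁)(Yₖ+Yₖ₋₁) = (1/5)(0.0450+0.0000) + (1/5)(0.1970+0.0450) + (1/5)(0.4000+0.1970) + (1/5)(0.6200+0.4000) + (1/5)(1.0000+0.6200)
  = 0.0090 + 0.0484 + 0.1194 + 0.2040 + 0.3240 = 0.7048
G = 1 − 0.7048 = 0.2952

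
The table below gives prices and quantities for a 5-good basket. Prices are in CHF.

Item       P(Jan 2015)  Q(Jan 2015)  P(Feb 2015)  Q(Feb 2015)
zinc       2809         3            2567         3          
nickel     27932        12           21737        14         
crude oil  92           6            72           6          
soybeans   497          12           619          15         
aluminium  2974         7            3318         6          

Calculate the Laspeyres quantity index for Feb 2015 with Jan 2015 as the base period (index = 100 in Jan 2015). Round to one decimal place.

Laspeyres quantity index uses base-period prices as weights.
ΣP(Jan 2015)·Q(Feb 2015) = 2809×3 + 27932×14 + 92×6 + 497×15 + 2974×6 = 8427 + 391048 + 552 + 7455 + 17844 = 425326
ΣP(Jan 2015)·Q(Jan 2015) = 2809×3 + 27932×12 + 92×6 + 497×12 + 2974×7 = 8427 + 335184 + 552 + 5964 + 20818 = 370945
Index = 425326 / 370945 × 100 = 114.6601

114.7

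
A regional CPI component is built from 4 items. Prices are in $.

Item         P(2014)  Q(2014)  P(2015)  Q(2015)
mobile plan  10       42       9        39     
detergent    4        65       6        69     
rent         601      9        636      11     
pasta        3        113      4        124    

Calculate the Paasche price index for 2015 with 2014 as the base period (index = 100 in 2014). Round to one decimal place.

Paasche price index uses current-period quantities as weights.
ΣP(2015)·Q(2015) = 9×39 + 6×69 + 636×11 + 4×124 = 351 + 414 + 6996 + 496 = 8257
ΣP(2014)·Q(2015) = 10×39 + 4×69 + 601×11 + 3×124 = 390 + 276 + 6611 + 372 = 7649
Index = 8257 / 7649 × 100 = 107.9488

107.9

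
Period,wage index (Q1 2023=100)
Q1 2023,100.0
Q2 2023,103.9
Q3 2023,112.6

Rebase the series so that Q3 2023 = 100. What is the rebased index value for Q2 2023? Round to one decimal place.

92.3

Rebased(Q2 2023) = 103.9 / 112.6 × 100 = 92.2735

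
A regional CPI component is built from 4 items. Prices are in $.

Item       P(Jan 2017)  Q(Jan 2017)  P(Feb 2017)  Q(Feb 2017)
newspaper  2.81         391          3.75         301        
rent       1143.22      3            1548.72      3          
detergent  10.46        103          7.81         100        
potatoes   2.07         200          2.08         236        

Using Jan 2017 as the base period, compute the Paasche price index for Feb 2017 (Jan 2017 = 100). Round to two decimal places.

Paasche price index uses current-period quantities as weights.
ΣP(Feb 2017)·Q(Feb 2017) = 3.75×301 + 1548.72×3 + 7.81×100 + 2.08×236 = 1128.75 + 4646.16 + 781 + 490.88 = 7046.79
ΣP(Jan 2017)·Q(Feb 2017) = 2.81×301 + 1143.22×3 + 10.46×100 + 2.07×236 = 845.81 + 3429.66 + 1046 + 488.52 = 5809.99
Index = 7046.79 / 5809.99 × 100 = 121.2875

121.29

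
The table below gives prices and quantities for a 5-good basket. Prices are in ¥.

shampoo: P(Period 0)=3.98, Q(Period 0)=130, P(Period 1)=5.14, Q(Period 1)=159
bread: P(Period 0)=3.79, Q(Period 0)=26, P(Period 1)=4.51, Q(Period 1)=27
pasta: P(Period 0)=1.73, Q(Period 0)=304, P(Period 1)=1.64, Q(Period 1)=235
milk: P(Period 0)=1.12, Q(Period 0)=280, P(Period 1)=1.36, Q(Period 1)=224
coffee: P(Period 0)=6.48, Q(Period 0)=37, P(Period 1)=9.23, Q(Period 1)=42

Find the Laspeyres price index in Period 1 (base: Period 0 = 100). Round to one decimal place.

118.4

Laspeyres price index uses base-period quantities as weights.
ΣP(Period 1)·Q(Period 0) = 5.14×130 + 4.51×26 + 1.64×304 + 1.36×280 + 9.23×37 = 668.2 + 117.26 + 498.56 + 380.8 + 341.51 = 2006.33
ΣP(Period 0)·Q(Period 0) = 3.98×130 + 3.79×26 + 1.73×304 + 1.12×280 + 6.48×37 = 517.4 + 98.54 + 525.92 + 313.6 + 239.76 = 1695.22
Index = 2006.33 / 1695.22 × 100 = 118.3522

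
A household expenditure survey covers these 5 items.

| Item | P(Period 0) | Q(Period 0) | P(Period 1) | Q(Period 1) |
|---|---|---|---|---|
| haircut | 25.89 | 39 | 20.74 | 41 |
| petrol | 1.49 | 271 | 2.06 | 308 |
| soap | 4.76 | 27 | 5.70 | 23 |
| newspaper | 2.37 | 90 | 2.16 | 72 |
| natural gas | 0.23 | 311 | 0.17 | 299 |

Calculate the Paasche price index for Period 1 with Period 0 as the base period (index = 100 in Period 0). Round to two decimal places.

97.48

Paasche price index uses current-period quantities as weights.
ΣP(Period 1)·Q(Period 1) = 20.74×41 + 2.06×308 + 5.70×23 + 2.16×72 + 0.17×299 = 850.34 + 634.48 + 131.1 + 155.52 + 50.83 = 1822.27
ΣP(Period 0)·Q(Period 1) = 25.89×41 + 1.49×308 + 4.76×23 + 2.37×72 + 0.23×299 = 1061.49 + 458.92 + 109.48 + 170.64 + 68.77 = 1869.3
Index = 1822.27 / 1869.3 × 100 = 97.4841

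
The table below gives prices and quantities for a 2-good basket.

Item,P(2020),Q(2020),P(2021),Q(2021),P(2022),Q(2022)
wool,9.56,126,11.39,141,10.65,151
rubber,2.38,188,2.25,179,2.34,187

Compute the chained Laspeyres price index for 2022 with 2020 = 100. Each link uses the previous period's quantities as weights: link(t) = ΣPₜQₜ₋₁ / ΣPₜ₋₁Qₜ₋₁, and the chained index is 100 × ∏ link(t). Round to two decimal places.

Link 2020→2021:
ΣP(2021)Q(2020) = 11.39×126 + 2.25×188 = 1435.14 + 423 = 1858.14
ΣP(2020)Q(2020) = 9.56×126 + 2.38×188 = 1204.56 + 447.44 = 1652
link = 1858.14/1652 = 1.124782
Link 2021→2022:
ΣP(2022)Q(2021) = 10.65×141 + 2.34×179 = 1501.65 + 418.86 = 1920.51
ΣP(2021)Q(2021) = 11.39×141 + 2.25×179 = 1605.99 + 402.75 = 2008.74
link = 1920.51/2008.74 = 0.956077
Chained index = 100 × 1.124782 × 0.956077 = 107.5378

107.54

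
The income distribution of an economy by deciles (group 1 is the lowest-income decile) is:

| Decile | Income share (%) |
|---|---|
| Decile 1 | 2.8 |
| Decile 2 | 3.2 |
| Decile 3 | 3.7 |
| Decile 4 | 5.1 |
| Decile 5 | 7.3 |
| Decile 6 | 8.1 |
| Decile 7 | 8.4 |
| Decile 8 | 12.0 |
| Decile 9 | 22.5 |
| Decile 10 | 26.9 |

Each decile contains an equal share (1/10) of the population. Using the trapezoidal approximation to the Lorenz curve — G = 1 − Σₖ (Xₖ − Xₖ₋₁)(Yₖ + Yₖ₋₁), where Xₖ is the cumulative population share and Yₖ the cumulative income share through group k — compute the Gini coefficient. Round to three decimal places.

Cumulative income shares Yₖ: 0.0280, 0.0600, 0.0970, 0.1480, 0.2210, 0.3020, 0.3860, 0.5060, 0.7310, 1.0000
Σ (Xₖ−Xₖ₋₁)(Yₖ+Yₖ₋₁) = (1/10)(0.0280+0.0000) + (1/10)(0.0600+0.0280) + (1/10)(0.0970+0.0600) + (1/10)(0.1480+0.0970) + (1/10)(0.2210+0.1480) + (1/10)(0.3020+0.2210) + (1/10)(0.3860+0.3020) + (1/10)(0.5060+0.3860) + (1/10)(0.7310+0.5060) + (1/10)(1.0000+0.7310)
  = 0.0028 + 0.0088 + 0.0157 + 0.0245 + 0.0369 + 0.0523 + 0.0688 + 0.0892 + 0.1237 + 0.1731 = 0.5958
G = 1 − 0.5958 = 0.4042

0.404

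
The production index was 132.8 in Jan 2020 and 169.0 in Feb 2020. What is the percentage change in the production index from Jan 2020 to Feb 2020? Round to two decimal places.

Change = (169.0 − 132.8) / 132.8 × 100
       = 36.2 / 132.8 × 100 = 27.2590%

27.26%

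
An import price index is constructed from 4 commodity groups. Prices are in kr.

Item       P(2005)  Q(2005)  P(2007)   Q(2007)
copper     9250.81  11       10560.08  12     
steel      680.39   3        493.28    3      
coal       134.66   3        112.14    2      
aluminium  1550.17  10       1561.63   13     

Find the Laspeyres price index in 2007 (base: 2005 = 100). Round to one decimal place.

Laspeyres price index uses base-period quantities as weights.
ΣP(2007)·Q(2005) = 10560.08×11 + 493.28×3 + 112.14×3 + 1561.63×10 = 116160.88 + 1479.84 + 336.42 + 15616.3 = 133593.44
ΣP(2005)·Q(2005) = 9250.81×11 + 680.39×3 + 134.66×3 + 1550.17×10 = 101758.91 + 2041.17 + 403.98 + 15501.7 = 119705.76
Index = 133593.44 / 119705.76 × 100 = 111.6015

111.6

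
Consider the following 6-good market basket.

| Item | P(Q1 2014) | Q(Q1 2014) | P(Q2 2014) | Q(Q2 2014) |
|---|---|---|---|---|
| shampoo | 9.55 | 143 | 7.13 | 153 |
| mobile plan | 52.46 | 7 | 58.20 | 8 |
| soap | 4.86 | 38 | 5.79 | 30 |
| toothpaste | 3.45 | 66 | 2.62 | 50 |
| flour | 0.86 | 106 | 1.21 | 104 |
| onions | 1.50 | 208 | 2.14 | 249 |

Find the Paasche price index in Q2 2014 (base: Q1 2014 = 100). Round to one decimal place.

94.7

Paasche price index uses current-period quantities as weights.
ΣP(Q2 2014)·Q(Q2 2014) = 7.13×153 + 58.20×8 + 5.79×30 + 2.62×50 + 1.21×104 + 2.14×249 = 1090.89 + 465.6 + 173.7 + 131 + 125.84 + 532.86 = 2519.89
ΣP(Q1 2014)·Q(Q2 2014) = 9.55×153 + 52.46×8 + 4.86×30 + 3.45×50 + 0.86×104 + 1.50×249 = 1461.15 + 419.68 + 145.8 + 172.5 + 89.44 + 373.5 = 2662.07
Index = 2519.89 / 2662.07 × 100 = 94.6590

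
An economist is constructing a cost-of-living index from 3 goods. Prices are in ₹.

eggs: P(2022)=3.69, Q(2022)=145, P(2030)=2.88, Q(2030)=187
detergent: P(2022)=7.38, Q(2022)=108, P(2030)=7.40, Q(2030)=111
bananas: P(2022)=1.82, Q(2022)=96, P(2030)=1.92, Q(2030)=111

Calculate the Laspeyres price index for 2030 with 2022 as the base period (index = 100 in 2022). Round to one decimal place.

93.0

Laspeyres price index uses base-period quantities as weights.
ΣP(2030)·Q(2022) = 2.88×145 + 7.40×108 + 1.92×96 = 417.6 + 799.2 + 184.32 = 1401.12
ΣP(2022)·Q(2022) = 3.69×145 + 7.38×108 + 1.82×96 = 535.05 + 797.04 + 174.72 = 1506.81
Index = 1401.12 / 1506.81 × 100 = 92.9858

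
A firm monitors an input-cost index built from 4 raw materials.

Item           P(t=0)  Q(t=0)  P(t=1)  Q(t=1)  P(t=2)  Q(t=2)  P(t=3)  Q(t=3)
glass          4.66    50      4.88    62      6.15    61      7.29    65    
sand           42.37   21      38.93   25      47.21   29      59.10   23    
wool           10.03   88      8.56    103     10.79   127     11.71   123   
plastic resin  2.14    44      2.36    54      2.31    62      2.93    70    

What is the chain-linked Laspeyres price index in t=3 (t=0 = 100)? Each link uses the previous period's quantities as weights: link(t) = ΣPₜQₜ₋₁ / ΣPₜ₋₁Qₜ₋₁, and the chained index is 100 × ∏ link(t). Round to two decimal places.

Link t=0→t=1:
ΣP(t=1)Q(t=0) = 4.88×50 + 38.93×21 + 8.56×88 + 2.36×44 = 244 + 817.53 + 753.28 + 103.84 = 1918.65
ΣP(t=0)Q(t=0) = 4.66×50 + 42.37×21 + 10.03×88 + 2.14×44 = 233 + 889.77 + 882.64 + 94.16 = 2099.57
link = 1918.65/2099.57 = 0.913830
Link t=1→t=2:
ΣP(t=2)Q(t=1) = 6.15×62 + 47.21×25 + 10.79×103 + 2.31×54 = 381.3 + 1180.25 + 1111.37 + 124.74 = 2797.66
ΣP(t=1)Q(t=1) = 4.88×62 + 38.93×25 + 8.56×103 + 2.36×54 = 302.56 + 973.25 + 881.68 + 127.44 = 2284.93
link = 2797.66/2284.93 = 1.224396
Link t=2→t=3:
ΣP(t=3)Q(t=2) = 7.29×61 + 59.10×29 + 11.71×127 + 2.93×62 = 444.69 + 1713.9 + 1487.17 + 181.66 = 3827.42
ΣP(t=2)Q(t=2) = 6.15×61 + 47.21×29 + 10.79×127 + 2.31×62 = 375.15 + 1369.09 + 1370.33 + 143.22 = 3257.79
link = 3827.42/3257.79 = 1.174852
Chained index = 100 × 0.913830 × 1.224396 × 1.174852 = 131.4530

131.45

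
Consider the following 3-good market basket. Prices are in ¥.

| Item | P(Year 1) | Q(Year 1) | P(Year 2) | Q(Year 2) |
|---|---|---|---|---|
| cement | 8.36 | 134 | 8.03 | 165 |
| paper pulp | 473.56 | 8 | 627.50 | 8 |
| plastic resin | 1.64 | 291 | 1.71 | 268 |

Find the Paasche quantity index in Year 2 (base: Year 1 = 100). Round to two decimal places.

103.18

Paasche quantity index uses current-period prices as weights.
ΣP(Year 2)·Q(Year 2) = 8.03×165 + 627.50×8 + 1.71×268 = 1324.95 + 5020 + 458.28 = 6803.23
ΣP(Year 2)·Q(Year 1) = 8.03×134 + 627.50×8 + 1.71×291 = 1076.02 + 5020 + 497.61 = 6593.63
Index = 6803.23 / 6593.63 × 100 = 103.1788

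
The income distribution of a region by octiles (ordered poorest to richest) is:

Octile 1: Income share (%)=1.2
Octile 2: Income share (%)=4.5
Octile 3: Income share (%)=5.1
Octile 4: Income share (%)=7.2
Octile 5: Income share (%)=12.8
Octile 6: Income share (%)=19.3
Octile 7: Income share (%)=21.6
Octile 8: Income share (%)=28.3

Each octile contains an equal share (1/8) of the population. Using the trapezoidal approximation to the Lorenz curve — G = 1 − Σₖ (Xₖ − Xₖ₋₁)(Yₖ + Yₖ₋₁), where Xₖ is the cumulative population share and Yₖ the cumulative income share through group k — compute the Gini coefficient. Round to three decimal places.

Cumulative income shares Yₖ: 0.0120, 0.0570, 0.1080, 0.1800, 0.3080, 0.5010, 0.7170, 1.0000
Σ (Xₖ−Xₖ₋₁)(Yₖ+Yₖ₋₁) = (1/8)(0.0120+0.0000) + (1/8)(0.0570+0.0120) + (1/8)(0.1080+0.0570) + (1/8)(0.1800+0.1080) + (1/8)(0.3080+0.1800) + (1/8)(0.5010+0.3080) + (1/8)(0.7170+0.5010) + (1/8)(1.0000+0.7170)
  = 0.0015 + 0.0086 + 0.0206 + 0.0360 + 0.0610 + 0.1011 + 0.1522 + 0.2146 = 0.5958
G = 1 − 0.5958 = 0.4042

0.404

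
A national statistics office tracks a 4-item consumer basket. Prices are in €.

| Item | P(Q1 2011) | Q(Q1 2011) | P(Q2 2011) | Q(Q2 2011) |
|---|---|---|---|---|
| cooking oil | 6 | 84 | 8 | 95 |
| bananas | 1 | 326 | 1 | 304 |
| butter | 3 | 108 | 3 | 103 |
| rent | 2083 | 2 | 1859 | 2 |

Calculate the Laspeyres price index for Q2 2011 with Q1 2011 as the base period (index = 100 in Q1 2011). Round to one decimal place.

94.7

Laspeyres price index uses base-period quantities as weights.
ΣP(Q2 2011)·Q(Q1 2011) = 8×84 + 1×326 + 3×108 + 1859×2 = 672 + 326 + 324 + 3718 = 5040
ΣP(Q1 2011)·Q(Q1 2011) = 6×84 + 1×326 + 3×108 + 2083×2 = 504 + 326 + 324 + 4166 = 5320
Index = 5040 / 5320 × 100 = 94.7368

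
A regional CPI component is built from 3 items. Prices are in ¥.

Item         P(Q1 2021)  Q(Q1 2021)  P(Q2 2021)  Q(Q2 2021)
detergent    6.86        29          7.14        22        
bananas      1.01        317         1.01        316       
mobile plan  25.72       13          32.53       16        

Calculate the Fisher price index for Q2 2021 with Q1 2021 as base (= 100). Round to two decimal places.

112.19

Laspeyres component (base-period weights):
ΣP(Q2 2021)Q(Q1 2021) = 7.14×29 + 1.01×317 + 32.53×13 = 207.06 + 320.17 + 422.89 = 950.12
ΣP(Q1 2021)Q(Q1 2021) = 6.86×29 + 1.01×317 + 25.72×13 = 198.94 + 320.17 + 334.36 = 853.47
L = 950.12 / 853.47 × 100 = 111.3244
Paasche component (current-period weights):
ΣP(Q2 2021)Q(Q2 2021) = 7.14×22 + 1.01×316 + 32.53×16 = 157.08 + 319.16 + 520.48 = 996.72
ΣP(Q1 2021)Q(Q2 2021) = 6.86×22 + 1.01×316 + 25.72×16 = 150.92 + 319.16 + 411.52 = 881.6
P = 996.72 / 881.6 × 100 = 113.0581
Fisher = √(L × P) = √(111.3244 × 113.0581) = 112.1879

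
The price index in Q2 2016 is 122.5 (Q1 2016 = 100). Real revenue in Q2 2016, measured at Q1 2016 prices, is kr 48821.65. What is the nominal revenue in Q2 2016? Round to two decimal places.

Nominal = Real × (Index/100) = 48821.65 × (122.5/100)
        = 48821.65 × 1.225 = 59806.5213

59806.52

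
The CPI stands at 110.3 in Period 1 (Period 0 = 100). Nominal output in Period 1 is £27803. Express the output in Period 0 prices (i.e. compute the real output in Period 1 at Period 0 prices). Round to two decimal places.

25206.71

Real = Nominal ÷ (Index/100) = 27803 ÷ (110.3/100)
     = 27803 ÷ 1.103 = 25206.7090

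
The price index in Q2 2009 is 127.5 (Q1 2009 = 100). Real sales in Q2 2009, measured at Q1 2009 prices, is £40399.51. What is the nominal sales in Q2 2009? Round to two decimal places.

Nominal = Real × (Index/100) = 40399.51 × (127.5/100)
        = 40399.51 × 1.275 = 51509.3752

51509.38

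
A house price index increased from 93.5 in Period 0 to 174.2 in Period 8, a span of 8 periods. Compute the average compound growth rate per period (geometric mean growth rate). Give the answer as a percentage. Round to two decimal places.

Growth factor = (174.2/93.5)^(1/8) = (1.863102)^(1/8) = 1.080885
Growth rate = 1.080885 − 1 = 0.080885 = 8.0885%

8.09%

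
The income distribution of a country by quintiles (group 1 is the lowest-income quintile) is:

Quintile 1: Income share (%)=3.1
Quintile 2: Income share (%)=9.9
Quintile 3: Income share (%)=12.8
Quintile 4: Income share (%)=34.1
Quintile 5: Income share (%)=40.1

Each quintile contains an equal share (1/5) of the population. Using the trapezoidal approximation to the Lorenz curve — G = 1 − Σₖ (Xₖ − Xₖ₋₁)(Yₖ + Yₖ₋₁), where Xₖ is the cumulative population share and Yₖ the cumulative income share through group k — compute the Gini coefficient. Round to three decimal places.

0.393

Cumulative income shares Yₖ: 0.0310, 0.1300, 0.2580, 0.5990, 1.0000
Σ (Xₖ−Xₖ₋₁)(Yₖ+Yₖ₋₁) = (1/5)(0.0310+0.0000) + (1/5)(0.1300+0.0310) + (1/5)(0.2580+0.1300) + (1/5)(0.5990+0.2580) + (1/5)(1.0000+0.5990)
  = 0.0062 + 0.0322 + 0.0776 + 0.1714 + 0.3198 = 0.6072
G = 1 − 0.6072 = 0.3928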